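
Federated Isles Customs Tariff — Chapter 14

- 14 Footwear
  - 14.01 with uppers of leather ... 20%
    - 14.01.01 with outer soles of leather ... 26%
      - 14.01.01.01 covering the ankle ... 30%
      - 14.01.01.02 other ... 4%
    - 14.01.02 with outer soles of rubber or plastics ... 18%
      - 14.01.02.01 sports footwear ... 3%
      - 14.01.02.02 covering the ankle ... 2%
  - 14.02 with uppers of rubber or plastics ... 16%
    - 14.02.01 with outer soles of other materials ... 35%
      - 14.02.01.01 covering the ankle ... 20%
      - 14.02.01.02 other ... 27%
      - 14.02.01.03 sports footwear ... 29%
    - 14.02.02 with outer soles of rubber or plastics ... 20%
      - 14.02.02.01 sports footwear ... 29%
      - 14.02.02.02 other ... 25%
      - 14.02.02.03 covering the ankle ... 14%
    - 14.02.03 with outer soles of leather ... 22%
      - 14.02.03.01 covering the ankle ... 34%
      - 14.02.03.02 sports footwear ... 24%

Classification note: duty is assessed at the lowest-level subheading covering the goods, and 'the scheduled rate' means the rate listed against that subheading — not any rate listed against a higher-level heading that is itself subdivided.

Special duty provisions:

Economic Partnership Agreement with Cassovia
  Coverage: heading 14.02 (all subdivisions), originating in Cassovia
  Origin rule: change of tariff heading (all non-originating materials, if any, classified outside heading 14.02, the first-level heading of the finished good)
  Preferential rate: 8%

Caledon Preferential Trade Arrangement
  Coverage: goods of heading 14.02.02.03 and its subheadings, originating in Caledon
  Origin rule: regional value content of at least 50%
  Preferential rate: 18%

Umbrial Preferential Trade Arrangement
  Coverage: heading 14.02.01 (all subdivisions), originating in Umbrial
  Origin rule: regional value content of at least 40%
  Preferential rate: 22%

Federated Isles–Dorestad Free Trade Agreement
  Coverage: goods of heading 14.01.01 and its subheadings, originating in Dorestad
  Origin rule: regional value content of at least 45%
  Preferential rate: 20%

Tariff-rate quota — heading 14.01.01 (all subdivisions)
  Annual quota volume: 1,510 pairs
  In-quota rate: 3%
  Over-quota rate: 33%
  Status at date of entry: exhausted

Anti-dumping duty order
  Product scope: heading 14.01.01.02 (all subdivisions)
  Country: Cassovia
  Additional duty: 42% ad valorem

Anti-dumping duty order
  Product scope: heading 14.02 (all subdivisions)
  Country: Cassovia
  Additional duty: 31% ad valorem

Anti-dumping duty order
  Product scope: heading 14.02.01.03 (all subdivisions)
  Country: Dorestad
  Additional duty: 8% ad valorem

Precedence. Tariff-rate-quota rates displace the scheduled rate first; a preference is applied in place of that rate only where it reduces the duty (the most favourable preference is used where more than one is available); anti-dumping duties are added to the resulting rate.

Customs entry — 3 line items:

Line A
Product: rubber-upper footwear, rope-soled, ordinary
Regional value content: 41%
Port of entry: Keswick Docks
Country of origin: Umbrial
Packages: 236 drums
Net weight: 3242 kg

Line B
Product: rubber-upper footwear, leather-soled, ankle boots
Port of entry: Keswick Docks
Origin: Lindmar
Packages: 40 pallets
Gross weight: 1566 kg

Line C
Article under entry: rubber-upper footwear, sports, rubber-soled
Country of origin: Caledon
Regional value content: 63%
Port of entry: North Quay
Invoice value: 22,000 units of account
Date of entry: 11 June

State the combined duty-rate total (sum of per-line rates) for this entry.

85%

Line A: rubber-upper → 14.02; rope-soled → 14.02.01; ordinary → 14.02.01.02. Scheduled 27%. Umbrial agreement on 14.02.01: RVC ≥ 40% → 22% available; preferential 22%. → 22%.
Line B: rubber-upper → 14.02; leather-soled → 14.02.03; ankle boots → 14.02.03.01. Scheduled 34%. No special measure applies. → 34%.
Line C: rubber-upper → 14.02; rubber-soled → 14.02.02; sports → 14.02.02.01. Scheduled 29%. Caledon agreement on 14.02.02.03: 14.02.02.01 not covered. → 29%.
Sum: 22% + 34% + 29% = 85%.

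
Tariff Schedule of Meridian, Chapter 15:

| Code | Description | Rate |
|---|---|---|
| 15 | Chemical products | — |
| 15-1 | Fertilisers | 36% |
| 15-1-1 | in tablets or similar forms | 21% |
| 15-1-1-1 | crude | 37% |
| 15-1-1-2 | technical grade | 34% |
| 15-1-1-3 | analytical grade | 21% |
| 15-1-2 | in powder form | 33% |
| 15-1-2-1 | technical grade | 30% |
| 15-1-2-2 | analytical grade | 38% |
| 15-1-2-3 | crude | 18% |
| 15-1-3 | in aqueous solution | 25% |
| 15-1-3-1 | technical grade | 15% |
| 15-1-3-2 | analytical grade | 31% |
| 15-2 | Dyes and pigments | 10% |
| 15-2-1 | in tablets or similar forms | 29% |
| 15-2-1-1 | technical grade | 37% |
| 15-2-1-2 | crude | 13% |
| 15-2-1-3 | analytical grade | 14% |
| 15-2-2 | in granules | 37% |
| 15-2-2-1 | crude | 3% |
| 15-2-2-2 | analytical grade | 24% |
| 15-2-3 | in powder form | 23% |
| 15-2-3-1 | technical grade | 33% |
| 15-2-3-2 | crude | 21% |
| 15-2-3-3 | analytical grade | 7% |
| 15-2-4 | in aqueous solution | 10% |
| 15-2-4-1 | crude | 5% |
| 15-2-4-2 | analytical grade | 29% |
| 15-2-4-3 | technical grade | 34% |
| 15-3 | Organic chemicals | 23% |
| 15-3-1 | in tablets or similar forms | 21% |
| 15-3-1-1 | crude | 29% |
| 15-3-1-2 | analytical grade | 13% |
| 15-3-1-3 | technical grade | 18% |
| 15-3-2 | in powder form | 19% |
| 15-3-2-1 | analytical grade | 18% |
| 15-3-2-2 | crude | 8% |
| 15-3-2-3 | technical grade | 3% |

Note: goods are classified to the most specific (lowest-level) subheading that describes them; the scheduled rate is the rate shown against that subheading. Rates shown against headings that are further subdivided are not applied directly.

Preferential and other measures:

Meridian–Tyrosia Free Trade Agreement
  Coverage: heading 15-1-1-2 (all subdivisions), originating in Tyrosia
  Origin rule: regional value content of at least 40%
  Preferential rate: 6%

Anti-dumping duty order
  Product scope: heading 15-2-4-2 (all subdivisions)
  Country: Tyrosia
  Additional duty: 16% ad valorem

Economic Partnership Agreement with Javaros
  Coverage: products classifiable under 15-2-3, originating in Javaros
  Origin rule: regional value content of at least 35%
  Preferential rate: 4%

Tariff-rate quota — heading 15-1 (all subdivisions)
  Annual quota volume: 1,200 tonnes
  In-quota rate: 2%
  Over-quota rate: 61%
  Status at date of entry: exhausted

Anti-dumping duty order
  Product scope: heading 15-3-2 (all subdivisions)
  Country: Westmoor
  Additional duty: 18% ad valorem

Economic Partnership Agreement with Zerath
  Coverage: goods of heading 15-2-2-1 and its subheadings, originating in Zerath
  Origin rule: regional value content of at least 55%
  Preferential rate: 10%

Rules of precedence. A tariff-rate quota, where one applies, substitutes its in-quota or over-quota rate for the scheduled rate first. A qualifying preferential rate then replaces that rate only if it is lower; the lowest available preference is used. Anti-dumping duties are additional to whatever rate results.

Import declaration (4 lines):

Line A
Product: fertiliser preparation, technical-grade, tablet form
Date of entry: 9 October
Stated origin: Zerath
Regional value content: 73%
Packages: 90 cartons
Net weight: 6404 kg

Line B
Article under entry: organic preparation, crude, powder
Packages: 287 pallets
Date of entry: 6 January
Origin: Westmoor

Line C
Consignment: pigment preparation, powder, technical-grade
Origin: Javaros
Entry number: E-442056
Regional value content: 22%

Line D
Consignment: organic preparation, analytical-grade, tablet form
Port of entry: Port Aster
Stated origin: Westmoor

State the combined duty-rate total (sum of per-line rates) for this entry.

133%

Line A: fertiliser → 15-1; tablet form → 15-1-1; technical-grade → 15-1-1-2. Scheduled 34%. quota on 15-1 exhausted → over-quota 61%; Zerath agreement on 15-2-2-1: 15-1-1-2 not covered. → 61%.
Line B: organic → 15-3; powder → 15-3-2; crude → 15-3-2-2. Scheduled 8%. anti-dumping (Westmoor, 15-3-2): +18%; total 8% + 18% = 26%. → 26%.
Line C: pigment → 15-2; powder → 15-2-3; technical-grade → 15-2-3-1. Scheduled 33%. Javaros agreement on 15-2-3: RVC < 35%. → 33%.
Line D: organic → 15-3; tablet form → 15-3-1; analytical-grade → 15-3-1-2. Scheduled 13%. No special measure applies. → 13%.
Sum: 61% + 26% + 33% + 13% = 133%.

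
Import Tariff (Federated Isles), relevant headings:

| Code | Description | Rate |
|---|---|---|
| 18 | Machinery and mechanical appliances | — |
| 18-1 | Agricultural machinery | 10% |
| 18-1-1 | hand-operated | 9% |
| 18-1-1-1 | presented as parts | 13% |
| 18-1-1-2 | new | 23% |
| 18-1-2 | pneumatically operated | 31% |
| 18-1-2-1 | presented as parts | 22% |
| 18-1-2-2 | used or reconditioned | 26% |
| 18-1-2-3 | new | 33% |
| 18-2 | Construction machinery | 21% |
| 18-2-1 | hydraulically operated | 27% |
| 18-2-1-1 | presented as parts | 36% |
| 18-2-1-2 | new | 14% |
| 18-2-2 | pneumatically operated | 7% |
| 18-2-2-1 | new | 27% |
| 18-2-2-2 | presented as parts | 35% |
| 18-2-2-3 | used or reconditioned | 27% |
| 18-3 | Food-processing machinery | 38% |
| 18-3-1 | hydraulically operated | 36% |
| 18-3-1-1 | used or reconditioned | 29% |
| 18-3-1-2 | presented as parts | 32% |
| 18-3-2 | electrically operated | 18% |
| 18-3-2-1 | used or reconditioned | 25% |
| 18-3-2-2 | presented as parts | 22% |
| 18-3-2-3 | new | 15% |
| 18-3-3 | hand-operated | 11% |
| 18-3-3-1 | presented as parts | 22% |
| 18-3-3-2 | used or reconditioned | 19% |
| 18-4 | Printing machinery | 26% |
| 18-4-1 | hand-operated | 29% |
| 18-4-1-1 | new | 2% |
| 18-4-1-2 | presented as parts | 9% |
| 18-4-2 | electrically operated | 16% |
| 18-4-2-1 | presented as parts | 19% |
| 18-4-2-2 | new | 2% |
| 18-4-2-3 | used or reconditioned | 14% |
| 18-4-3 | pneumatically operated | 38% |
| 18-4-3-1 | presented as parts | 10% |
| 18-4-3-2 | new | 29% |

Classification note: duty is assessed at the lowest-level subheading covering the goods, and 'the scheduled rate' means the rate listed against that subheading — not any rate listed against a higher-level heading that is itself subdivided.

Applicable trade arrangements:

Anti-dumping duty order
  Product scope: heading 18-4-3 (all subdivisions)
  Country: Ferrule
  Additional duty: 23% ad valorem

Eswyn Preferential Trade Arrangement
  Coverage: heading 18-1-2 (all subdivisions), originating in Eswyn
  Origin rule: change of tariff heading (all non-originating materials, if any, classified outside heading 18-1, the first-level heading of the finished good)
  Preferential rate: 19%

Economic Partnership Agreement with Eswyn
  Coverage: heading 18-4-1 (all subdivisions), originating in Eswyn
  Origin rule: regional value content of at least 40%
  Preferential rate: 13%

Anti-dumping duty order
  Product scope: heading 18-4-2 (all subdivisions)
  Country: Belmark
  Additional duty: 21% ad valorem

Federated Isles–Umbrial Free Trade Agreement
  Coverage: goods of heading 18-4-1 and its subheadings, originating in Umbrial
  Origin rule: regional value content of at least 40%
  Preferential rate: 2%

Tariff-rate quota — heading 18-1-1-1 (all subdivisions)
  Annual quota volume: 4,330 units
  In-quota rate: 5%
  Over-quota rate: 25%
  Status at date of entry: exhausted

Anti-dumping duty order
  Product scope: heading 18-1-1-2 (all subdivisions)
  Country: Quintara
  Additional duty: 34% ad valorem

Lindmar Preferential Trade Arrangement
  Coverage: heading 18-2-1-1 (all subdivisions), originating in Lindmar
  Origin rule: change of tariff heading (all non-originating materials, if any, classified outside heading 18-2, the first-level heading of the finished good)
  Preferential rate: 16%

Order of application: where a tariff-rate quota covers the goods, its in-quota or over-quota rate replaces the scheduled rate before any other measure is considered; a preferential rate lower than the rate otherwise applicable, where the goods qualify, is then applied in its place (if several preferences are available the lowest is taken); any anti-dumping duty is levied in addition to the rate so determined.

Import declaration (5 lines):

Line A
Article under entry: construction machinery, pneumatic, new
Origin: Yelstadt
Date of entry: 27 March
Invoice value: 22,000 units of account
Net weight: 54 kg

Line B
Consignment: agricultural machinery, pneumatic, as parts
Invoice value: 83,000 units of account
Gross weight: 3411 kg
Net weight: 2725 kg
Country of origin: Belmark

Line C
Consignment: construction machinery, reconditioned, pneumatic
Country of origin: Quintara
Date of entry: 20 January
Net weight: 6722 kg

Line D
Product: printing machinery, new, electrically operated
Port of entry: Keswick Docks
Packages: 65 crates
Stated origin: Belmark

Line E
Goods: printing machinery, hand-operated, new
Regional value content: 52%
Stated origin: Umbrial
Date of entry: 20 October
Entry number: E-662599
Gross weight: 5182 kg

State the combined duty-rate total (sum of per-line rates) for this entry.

101%

Line A: construction → 18-2; pneumatic → 18-2-2; new → 18-2-2-1. Scheduled 27%. No special measure applies. → 27%.
Line B: agricultural → 18-1; pneumatic → 18-1-2; as parts → 18-1-2-1. Scheduled 22%. No special measure applies. → 22%.
Line C: construction → 18-2; pneumatic → 18-2-2; reconditioned → 18-2-2-3. Scheduled 27%. No special measure applies. → 27%.
Line D: printing → 18-4; electrically operated → 18-4-2; new → 18-4-2-2. Scheduled 2%. anti-dumping (Belmark, 18-4-2): +21%; total 2% + 21% = 23%. → 23%.
Line E: printing → 18-4; hand-operated → 18-4-1; new → 18-4-1-1. Scheduled 2%. Umbrial agreement on 18-4-1: RVC ≥ 40% → 2% available; preference 2% not lower than 2% → no reduction. → 2%.
Sum: 27% + 22% + 27% + 23% + 2% = 101%.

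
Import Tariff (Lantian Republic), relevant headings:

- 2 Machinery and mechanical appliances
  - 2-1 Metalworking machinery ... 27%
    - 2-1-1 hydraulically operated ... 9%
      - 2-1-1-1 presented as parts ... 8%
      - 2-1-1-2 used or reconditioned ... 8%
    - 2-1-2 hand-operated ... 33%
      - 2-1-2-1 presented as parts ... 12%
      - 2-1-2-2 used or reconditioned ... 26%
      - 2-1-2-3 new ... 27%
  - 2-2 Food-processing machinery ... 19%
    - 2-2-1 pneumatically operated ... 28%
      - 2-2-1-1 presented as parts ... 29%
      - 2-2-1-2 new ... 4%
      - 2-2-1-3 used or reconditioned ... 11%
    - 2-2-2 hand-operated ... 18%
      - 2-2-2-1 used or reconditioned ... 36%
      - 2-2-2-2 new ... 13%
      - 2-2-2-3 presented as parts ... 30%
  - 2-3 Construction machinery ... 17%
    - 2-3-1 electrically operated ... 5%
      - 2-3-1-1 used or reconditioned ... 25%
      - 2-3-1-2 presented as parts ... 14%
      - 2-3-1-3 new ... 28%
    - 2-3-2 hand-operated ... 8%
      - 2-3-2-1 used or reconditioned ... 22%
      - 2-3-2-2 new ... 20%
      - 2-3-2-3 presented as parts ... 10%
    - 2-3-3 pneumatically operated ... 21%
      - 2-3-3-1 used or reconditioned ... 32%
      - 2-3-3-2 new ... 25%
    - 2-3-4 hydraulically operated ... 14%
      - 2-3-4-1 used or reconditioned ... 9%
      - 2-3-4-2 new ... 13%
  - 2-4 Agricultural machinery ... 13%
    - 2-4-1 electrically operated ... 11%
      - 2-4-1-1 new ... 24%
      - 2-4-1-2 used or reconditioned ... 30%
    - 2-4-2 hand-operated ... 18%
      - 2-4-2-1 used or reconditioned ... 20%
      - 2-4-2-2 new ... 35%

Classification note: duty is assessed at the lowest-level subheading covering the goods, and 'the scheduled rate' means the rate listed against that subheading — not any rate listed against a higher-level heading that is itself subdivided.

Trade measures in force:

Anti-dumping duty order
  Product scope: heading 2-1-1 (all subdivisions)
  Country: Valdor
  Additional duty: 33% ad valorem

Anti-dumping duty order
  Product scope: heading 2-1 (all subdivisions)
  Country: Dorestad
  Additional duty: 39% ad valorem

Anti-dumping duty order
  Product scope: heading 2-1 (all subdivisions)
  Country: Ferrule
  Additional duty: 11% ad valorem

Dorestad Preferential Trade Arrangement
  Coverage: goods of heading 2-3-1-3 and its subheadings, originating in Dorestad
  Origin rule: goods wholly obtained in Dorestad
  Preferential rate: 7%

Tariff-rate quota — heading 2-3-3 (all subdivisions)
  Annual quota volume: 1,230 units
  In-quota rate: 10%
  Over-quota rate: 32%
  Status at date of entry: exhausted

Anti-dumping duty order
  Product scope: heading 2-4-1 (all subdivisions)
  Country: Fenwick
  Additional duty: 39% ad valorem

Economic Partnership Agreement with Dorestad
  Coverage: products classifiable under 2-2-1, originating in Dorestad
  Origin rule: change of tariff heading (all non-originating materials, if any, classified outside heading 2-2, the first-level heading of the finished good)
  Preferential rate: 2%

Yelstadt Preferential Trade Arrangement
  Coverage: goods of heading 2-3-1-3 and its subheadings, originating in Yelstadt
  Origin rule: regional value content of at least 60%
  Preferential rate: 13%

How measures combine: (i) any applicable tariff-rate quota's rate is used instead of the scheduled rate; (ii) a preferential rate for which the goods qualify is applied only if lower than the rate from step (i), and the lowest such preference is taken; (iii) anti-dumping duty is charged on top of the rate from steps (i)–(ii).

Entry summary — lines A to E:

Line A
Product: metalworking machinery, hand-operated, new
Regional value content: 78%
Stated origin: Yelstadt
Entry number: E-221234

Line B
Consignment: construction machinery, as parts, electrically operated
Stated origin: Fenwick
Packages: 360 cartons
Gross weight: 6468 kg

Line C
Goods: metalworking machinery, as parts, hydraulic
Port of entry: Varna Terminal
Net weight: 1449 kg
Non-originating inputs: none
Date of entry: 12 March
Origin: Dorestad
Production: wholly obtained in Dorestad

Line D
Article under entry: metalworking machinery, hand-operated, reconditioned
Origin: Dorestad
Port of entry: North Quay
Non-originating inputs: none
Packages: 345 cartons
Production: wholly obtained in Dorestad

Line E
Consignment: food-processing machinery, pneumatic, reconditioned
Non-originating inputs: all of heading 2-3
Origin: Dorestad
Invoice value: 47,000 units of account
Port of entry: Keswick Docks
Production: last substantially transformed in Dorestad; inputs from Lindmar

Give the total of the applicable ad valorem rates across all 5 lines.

Line A: metalworking → 2-1; hand-operated → 2-1-2; new → 2-1-2-3. Scheduled 27%. Yelstadt agreement on 2-3-1-3: 2-1-2-3 not covered. → 27%.
Line B: construction → 2-3; electrically operated → 2-3-1; as parts → 2-3-1-2. Scheduled 14%. No special measure applies. → 14%.
Line C: metalworking → 2-1; hydraulic → 2-1-1; as parts → 2-1-1-1. Scheduled 8%. Dorestad agreement on 2-3-1-3: 2-1-1-1 not covered; Dorestad agreement on 2-2-1: 2-1-1-1 not covered; anti-dumping (Dorestad, 2-1): +39%; total 8% + 39% = 47%. → 47%.
Line D: metalworking → 2-1; hand-operated → 2-1-2; reconditioned → 2-1-2-2. Scheduled 26%. Dorestad agreement on 2-3-1-3: 2-1-2-2 not covered; Dorestad agreement on 2-2-1: 2-1-2-2 not covered; anti-dumping (Dorestad, 2-1): +39%; total 26% + 39% = 65%. → 65%.
Line E: food-processing → 2-2; pneumatic → 2-2-1; reconditioned → 2-2-1-3. Scheduled 11%. Dorestad agreement on 2-3-1-3: 2-2-1-3 not covered; Dorestad agreement on 2-2-1: CTH met → 2% available; preferential 2%. → 2%.
Sum: 27% + 14% + 47% + 65% + 2% = 155%.

155%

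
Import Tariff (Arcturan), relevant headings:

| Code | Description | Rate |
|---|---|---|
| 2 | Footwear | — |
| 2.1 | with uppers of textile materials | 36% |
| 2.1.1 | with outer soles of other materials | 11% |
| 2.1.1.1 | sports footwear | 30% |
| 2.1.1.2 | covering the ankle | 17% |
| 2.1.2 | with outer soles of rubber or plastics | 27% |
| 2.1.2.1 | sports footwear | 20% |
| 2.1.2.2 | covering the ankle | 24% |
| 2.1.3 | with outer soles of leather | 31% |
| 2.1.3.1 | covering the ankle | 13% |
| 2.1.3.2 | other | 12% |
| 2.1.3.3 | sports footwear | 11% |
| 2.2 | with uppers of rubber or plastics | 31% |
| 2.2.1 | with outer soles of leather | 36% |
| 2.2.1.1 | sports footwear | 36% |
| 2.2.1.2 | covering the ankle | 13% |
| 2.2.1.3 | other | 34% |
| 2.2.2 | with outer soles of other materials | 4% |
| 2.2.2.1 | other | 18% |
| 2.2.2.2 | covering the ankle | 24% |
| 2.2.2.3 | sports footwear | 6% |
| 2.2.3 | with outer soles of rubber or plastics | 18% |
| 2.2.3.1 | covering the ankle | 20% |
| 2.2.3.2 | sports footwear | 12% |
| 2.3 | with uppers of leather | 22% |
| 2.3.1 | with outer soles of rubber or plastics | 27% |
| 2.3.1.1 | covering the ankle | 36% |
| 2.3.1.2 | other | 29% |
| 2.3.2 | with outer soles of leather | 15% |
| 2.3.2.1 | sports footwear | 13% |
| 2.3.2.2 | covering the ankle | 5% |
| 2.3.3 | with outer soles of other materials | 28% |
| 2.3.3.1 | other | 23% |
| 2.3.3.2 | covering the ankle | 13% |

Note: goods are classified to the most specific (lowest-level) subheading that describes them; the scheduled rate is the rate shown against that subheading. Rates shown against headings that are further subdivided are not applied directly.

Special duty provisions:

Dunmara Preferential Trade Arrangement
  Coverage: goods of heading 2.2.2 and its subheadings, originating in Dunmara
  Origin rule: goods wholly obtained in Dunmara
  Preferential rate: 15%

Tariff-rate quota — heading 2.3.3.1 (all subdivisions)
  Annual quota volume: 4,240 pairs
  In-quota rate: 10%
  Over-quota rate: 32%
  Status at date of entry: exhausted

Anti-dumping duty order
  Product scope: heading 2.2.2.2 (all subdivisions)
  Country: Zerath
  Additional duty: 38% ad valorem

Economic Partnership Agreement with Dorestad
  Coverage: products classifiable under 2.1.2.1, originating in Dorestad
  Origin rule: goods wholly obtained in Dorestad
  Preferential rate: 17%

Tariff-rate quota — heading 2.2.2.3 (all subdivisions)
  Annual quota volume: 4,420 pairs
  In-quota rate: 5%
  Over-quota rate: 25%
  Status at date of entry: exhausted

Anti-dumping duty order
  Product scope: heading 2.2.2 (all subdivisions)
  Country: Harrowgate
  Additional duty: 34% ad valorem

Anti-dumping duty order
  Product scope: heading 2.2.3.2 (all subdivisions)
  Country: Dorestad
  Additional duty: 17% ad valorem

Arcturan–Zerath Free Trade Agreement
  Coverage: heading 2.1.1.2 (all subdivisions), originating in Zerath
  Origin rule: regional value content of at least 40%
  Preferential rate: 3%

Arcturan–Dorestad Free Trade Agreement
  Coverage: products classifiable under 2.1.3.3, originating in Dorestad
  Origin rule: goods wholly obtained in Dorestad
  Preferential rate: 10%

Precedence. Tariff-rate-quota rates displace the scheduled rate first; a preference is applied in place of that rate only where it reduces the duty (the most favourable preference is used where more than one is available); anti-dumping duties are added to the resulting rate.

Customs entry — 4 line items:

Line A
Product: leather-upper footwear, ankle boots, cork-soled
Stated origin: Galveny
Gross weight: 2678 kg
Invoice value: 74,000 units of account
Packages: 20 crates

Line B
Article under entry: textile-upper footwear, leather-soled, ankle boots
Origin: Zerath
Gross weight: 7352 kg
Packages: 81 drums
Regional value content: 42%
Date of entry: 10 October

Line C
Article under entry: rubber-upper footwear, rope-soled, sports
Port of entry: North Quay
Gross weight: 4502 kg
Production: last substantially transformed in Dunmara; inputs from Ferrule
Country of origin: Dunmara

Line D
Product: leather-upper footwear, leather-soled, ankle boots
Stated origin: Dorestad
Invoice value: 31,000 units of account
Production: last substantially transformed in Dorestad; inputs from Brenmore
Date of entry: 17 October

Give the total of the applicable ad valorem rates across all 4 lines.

Line A: leather-upper → 2.3; cork-soled → 2.3.3; ankle boots → 2.3.3.2. Scheduled 13%. No special measure applies. → 13%.
Line B: textile-upper → 2.1; leather-soled → 2.1.3; ankle boots → 2.1.3.1. Scheduled 13%. Zerath agreement on 2.1.1.2: 2.1.3.1 not covered. → 13%.
Line C: rubber-upper → 2.2; rope-soled → 2.2.2; sports → 2.2.2.3. Scheduled 6%. quota on 2.2.2.3 exhausted → over-quota 25%; Dunmara agreement on 2.2.2: not wholly obtained. → 25%.
Line D: leather-upper → 2.3; leather-soled → 2.3.2; ankle boots → 2.3.2.2. Scheduled 5%. Dorestad agreement on 2.1.2.1: 2.3.2.2 not covered; Dorestad agreement on 2.1.3.3: 2.3.2.2 not covered. → 5%.
Sum: 13% + 13% + 25% + 5% = 56%.

56%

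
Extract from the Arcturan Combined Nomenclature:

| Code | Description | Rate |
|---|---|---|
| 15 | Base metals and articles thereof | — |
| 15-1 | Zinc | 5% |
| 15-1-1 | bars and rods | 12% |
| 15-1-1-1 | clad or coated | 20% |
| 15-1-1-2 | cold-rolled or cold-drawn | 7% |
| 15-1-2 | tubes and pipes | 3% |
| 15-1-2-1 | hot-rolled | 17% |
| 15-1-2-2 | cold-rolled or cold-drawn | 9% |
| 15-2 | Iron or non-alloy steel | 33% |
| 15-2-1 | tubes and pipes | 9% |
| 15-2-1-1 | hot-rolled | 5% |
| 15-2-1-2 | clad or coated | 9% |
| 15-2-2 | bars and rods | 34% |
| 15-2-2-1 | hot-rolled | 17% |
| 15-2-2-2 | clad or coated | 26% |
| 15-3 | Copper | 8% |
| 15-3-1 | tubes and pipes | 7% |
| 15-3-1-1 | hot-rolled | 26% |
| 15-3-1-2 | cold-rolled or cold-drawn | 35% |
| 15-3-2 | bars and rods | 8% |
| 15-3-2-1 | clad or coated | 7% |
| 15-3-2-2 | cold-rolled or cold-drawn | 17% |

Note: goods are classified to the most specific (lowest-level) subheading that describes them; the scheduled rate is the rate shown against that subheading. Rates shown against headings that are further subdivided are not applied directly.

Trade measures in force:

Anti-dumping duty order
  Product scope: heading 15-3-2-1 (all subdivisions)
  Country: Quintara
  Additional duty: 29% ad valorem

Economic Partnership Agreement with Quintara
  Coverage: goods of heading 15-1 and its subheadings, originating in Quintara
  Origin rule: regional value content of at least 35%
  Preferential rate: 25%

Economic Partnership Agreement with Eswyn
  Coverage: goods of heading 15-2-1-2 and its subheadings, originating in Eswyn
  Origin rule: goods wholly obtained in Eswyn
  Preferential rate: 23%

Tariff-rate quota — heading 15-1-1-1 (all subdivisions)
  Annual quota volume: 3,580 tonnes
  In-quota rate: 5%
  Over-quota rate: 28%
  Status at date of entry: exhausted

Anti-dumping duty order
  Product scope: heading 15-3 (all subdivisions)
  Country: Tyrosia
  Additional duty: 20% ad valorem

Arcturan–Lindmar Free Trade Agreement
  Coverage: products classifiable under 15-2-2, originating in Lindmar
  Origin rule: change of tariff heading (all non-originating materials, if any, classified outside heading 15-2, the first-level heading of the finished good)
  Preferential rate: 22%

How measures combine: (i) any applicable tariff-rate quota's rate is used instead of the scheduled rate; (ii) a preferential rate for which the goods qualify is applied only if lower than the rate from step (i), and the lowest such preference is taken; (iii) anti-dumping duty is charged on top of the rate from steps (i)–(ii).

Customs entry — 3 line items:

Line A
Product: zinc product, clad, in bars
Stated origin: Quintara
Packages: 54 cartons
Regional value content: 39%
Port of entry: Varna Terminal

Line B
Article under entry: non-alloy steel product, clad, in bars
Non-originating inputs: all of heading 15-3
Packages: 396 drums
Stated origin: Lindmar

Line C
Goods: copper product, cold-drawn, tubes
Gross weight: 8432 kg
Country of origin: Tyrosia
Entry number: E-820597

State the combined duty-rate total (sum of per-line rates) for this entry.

Line A: zinc → 15-1; in bars → 15-1-1; clad → 15-1-1-1. Scheduled 20%. quota on 15-1-1-1 exhausted → over-quota 28%; Quintara agreement on 15-1: RVC ≥ 35% → 25% available; preferential 25%. → 25%.
Line B: non-alloy steel → 15-2; in bars → 15-2-2; clad → 15-2-2-2. Scheduled 26%. Lindmar agreement on 15-2-2: CTH met → 22% available; preferential 22%. → 22%.
Line C: copper → 15-3; tubes → 15-3-1; cold-drawn → 15-3-1-2. Scheduled 35%. anti-dumping (Tyrosia, 15-3): +20%; total 35% + 20% = 55%. → 55%.
Sum: 25% + 22% + 55% = 102%.

102%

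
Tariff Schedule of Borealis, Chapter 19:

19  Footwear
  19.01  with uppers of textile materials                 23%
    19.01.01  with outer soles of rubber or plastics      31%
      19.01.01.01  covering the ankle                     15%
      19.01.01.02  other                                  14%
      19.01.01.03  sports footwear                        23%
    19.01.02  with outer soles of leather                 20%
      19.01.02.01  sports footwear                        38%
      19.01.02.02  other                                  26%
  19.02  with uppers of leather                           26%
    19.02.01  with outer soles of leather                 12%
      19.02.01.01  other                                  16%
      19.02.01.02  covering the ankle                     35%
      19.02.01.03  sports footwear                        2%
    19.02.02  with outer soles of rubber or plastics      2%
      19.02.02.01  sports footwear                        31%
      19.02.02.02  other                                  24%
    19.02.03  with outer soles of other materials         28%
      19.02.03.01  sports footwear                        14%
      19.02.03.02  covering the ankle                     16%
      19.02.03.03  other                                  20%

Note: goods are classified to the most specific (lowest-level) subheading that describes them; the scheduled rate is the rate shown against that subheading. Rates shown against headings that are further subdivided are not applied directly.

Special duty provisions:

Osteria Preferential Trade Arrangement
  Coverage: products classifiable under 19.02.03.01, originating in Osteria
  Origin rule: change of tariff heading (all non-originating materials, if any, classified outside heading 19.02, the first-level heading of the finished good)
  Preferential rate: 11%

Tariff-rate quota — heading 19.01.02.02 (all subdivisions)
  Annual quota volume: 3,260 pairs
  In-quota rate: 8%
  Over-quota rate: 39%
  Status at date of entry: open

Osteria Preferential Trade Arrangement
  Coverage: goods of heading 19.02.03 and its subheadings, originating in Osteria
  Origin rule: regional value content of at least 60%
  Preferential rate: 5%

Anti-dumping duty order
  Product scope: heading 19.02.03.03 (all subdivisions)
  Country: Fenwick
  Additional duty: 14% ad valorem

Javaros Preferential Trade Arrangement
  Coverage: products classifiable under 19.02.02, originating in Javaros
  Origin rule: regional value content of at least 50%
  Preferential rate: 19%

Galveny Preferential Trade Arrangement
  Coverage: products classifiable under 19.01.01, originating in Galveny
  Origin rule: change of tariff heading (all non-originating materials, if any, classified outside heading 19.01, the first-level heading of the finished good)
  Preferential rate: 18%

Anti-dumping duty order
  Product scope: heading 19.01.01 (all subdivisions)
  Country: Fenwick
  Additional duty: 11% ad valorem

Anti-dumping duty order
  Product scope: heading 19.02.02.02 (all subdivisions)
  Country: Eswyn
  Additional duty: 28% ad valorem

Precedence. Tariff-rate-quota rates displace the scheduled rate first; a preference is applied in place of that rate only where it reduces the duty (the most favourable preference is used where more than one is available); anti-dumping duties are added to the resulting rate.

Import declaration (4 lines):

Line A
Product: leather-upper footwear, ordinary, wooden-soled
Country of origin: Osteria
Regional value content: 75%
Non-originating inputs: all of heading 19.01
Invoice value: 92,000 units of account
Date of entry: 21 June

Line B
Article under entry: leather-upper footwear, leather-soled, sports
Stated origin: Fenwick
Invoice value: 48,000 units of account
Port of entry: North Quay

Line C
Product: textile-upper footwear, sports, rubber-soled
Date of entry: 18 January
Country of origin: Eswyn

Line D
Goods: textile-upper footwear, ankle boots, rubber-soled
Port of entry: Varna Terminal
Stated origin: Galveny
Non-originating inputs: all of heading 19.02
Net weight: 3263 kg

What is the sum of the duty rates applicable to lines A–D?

45%

Line A: leather-upper → 19.02; wooden-soled → 19.02.03; ordinary → 19.02.03.03. Scheduled 20%. Osteria agreement on 19.02.03.01: 19.02.03.03 not covered; Osteria agreement on 19.02.03: RVC ≥ 60% → 5% available; preferential 5%. → 5%.
Line B: leather-upper → 19.02; leather-soled → 19.02.01; sports → 19.02.01.03. Scheduled 2%. No special measure applies. → 2%.
Line C: textile-upper → 19.01; rubber-soled → 19.01.01; sports → 19.01.01.03. Scheduled 23%. No special measure applies. → 23%.
Line D: textile-upper → 19.01; rubber-soled → 19.01.01; ankle boots → 19.01.01.01. Scheduled 15%. Galveny agreement on 19.01.01: CTH met → 18% available; preference 18% not lower than 15% → no reduction. → 15%.
Sum: 5% + 2% + 23% + 15% = 45%.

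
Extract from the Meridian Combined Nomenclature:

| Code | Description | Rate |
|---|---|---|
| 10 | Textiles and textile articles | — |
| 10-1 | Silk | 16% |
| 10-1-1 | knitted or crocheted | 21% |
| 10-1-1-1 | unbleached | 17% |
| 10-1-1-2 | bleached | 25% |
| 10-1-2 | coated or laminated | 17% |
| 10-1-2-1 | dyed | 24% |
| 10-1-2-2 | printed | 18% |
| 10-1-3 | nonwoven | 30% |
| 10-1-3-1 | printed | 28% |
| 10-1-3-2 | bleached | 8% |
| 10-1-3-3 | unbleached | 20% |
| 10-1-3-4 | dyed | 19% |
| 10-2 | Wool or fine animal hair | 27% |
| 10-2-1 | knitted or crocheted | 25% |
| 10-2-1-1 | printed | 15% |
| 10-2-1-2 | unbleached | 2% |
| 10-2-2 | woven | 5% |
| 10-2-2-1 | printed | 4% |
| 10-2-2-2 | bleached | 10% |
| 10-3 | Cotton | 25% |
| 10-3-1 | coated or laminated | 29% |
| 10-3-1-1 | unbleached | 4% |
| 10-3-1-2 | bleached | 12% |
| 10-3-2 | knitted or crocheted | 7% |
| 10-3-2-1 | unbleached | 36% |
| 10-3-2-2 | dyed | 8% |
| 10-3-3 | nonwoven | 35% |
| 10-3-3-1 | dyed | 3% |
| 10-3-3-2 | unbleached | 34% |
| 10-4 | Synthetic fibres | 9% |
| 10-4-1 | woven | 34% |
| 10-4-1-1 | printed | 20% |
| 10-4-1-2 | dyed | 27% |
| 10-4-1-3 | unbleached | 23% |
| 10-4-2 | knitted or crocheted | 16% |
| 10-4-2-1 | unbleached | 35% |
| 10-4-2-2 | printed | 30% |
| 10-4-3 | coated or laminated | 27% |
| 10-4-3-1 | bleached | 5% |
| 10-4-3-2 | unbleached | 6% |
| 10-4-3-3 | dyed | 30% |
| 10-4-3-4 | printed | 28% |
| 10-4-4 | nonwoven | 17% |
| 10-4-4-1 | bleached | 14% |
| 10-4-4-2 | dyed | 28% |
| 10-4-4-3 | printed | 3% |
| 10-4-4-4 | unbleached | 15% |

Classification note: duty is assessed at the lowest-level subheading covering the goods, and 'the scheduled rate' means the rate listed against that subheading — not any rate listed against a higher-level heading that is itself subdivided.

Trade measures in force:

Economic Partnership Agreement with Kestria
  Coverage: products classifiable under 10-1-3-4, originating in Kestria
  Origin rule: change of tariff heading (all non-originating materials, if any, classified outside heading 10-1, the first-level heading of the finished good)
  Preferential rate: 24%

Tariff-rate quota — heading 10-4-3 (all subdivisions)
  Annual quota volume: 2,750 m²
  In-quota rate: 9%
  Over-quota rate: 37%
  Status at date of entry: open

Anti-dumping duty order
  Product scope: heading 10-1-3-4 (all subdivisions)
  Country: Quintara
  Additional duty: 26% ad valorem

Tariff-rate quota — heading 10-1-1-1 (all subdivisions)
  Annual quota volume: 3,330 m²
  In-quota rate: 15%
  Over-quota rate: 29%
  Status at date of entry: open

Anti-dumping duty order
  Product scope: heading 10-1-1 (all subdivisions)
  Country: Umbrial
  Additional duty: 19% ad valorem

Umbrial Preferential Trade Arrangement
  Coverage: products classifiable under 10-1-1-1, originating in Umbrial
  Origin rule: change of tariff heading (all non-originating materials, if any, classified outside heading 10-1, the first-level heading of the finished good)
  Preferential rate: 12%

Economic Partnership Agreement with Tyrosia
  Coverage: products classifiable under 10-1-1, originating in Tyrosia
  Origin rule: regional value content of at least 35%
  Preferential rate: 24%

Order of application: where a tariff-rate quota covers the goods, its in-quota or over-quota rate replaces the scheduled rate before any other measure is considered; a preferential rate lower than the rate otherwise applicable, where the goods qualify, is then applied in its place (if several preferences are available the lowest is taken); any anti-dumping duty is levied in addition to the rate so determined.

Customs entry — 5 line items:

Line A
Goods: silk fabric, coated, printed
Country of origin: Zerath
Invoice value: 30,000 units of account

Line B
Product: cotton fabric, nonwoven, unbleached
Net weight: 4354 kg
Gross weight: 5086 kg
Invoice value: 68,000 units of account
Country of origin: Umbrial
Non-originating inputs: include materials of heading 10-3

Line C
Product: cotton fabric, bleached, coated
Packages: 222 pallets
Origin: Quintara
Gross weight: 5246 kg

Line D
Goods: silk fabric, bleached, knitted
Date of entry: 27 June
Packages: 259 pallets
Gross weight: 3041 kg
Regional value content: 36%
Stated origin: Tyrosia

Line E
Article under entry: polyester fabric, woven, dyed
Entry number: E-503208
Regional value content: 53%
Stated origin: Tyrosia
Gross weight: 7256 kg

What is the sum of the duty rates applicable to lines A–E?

Line A: silk → 10-1; coated → 10-1-2; printed → 10-1-2-2. Scheduled 18%. No special measure applies. → 18%.
Line B: cotton → 10-3; nonwoven → 10-3-3; unbleached → 10-3-3-2. Scheduled 34%. Umbrial agreement on 10-1-1-1: 10-3-3-2 not covered. → 34%.
Line C: cotton → 10-3; coated → 10-3-1; bleached → 10-3-1-2. Scheduled 12%. No special measure applies. → 12%.
Line D: silk → 10-1; knitted → 10-1-1; bleached → 10-1-1-2. Scheduled 25%. Tyrosia agreement on 10-1-1: RVC ≥ 35% → 24% available; preferential 24%. → 24%.
Line E: polyester → 10-4; woven → 10-4-1; dyed → 10-4-1-2. Scheduled 27%. Tyrosia agreement on 10-1-1: 10-4-1-2 not covered. → 27%.
Sum: 18% + 34% + 12% + 24% + 27% = 115%.

115%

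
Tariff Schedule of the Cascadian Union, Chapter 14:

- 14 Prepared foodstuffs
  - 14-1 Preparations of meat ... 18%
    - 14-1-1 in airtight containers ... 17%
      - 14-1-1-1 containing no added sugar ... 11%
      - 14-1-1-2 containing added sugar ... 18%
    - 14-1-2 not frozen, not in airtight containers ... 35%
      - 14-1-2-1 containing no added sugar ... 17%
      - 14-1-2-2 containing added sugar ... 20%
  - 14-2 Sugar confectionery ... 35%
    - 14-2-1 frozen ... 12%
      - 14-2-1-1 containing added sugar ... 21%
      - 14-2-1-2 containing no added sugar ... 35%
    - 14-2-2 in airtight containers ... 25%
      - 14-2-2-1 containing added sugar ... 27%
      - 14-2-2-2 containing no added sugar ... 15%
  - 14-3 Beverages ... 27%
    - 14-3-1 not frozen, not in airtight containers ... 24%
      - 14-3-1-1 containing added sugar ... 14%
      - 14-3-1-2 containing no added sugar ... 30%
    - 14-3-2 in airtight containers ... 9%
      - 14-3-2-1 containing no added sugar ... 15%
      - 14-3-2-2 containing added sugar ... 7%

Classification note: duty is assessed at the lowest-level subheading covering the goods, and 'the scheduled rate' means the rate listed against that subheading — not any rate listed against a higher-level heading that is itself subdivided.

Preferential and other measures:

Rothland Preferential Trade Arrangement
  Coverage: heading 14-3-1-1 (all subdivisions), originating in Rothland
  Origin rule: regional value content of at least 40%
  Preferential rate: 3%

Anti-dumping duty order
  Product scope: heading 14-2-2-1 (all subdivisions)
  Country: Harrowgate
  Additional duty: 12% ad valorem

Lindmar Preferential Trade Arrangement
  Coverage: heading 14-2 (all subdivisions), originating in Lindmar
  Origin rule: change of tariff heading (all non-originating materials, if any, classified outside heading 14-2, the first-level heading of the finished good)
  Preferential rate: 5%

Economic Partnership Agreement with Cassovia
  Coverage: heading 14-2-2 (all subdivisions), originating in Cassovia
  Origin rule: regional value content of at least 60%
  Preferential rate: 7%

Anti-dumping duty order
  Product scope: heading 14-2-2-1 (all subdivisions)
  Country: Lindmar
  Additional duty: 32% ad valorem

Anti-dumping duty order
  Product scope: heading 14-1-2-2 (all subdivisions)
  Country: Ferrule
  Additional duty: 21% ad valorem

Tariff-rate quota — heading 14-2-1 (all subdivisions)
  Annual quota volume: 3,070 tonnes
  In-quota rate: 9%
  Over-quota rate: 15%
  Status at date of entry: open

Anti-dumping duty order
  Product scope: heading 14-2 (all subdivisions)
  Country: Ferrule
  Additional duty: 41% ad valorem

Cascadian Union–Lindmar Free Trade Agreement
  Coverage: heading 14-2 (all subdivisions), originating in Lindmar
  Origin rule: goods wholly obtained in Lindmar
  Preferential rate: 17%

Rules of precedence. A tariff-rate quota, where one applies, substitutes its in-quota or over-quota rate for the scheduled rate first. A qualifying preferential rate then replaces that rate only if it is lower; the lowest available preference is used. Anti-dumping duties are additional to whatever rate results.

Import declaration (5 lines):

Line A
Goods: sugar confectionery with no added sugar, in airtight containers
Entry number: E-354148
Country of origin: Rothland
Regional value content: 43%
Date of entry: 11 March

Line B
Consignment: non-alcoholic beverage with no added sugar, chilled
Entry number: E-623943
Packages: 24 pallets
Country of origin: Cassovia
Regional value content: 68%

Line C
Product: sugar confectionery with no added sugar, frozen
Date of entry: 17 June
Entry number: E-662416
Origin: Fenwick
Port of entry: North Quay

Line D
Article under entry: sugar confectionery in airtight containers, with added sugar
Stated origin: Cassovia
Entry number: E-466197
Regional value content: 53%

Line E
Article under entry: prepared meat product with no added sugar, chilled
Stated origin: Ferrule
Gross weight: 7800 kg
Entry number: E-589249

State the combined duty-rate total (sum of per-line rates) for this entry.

Line A: sugar confectionery → 14-2; in airtight containers → 14-2-2; with no added sugar → 14-2-2-2. Scheduled 15%. Rothland agreement on 14-3-1-1: 14-2-2-2 not covered. → 15%.
Line B: non-alcoholic beverage → 14-3; chilled → 14-3-1; with no added sugar → 14-3-1-2. Scheduled 30%. Cassovia agreement on 14-2-2: 14-3-1-2 not covered. → 30%.
Line C: sugar confectionery → 14-2; frozen → 14-2-1; with no added sugar → 14-2-1-2. Scheduled 35%. quota on 14-2-1 open → in-quota 9%. → 9%.
Line D: sugar confectionery → 14-2; in airtight containers → 14-2-2; with added sugar → 14-2-2-1. Scheduled 27%. Cassovia agreement on 14-2-2: RVC < 60%. → 27%.
Line E: prepared meat product → 14-1; chilled → 14-1-2; with no added sugar → 14-1-2-1. Scheduled 17%. No special measure applies. → 17%.
Sum: 15% + 30% + 9% + 27% + 17% = 98%.

98%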